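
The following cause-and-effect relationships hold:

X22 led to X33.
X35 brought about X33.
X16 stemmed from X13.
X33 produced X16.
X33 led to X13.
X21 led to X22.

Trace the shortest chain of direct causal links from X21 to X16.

X21 → X22 → X33 → X16

X21 → X22
X22 → X33
X33 → X16
Length: 3 steps.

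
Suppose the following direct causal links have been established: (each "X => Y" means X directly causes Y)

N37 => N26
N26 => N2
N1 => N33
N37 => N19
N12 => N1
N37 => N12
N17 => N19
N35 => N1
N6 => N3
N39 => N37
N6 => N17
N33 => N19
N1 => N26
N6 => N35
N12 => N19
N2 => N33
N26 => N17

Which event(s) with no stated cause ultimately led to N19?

N39, N6

Tracing upstream from N19: N19 ← N17 ← N6.
A separate upstream branch: N19 ← N37 ← N39.
Each of those chain origins has no stated cause.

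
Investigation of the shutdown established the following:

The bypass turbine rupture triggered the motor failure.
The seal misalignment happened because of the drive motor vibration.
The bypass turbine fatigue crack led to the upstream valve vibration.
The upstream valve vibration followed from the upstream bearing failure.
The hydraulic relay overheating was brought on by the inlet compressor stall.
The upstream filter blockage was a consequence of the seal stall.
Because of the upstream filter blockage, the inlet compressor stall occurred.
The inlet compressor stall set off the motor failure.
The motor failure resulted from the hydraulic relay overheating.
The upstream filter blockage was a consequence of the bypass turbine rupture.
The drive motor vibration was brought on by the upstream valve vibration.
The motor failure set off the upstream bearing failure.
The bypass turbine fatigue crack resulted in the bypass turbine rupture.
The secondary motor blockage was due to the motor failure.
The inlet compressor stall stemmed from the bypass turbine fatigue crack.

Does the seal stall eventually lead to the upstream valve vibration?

There is a causal chain: the seal stall → the upstream filter blockage → the inlet compressor stall → the motor failure → the upstream bearing failure → the upstream valve vibration.

Yes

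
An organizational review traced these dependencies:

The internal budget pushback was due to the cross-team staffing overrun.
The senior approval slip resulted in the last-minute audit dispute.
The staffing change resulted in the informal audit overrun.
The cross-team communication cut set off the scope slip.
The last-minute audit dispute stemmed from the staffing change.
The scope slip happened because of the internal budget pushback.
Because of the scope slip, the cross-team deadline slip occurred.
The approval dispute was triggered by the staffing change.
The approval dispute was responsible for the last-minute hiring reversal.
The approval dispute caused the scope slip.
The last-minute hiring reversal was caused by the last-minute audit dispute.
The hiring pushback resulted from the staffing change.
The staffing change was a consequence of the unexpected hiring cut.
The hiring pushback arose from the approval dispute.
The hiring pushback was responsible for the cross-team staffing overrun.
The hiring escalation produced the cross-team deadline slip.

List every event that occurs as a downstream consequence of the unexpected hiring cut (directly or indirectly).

Direct effects: the staffing change.
2 steps out: the informal audit overrun, the approval dispute, the hiring pushback, the last-minute audit dispute.
3 steps out: the cross-team staffing overrun, the scope slip, the last-minute hiring reversal.
4 steps out: the internal budget pushback, the cross-team deadline slip.
Not reachable from it: the cross-team communication cut, the senior approval slip, the hiring escalation.

the approval dispute, the cross-team deadline slip, the cross-team staffing overrun, the hiring pushback, the informal audit overrun, the internal budget pushback, the last-minute audit dispute, the last-minute hiring reversal, the scope slip, the staffing change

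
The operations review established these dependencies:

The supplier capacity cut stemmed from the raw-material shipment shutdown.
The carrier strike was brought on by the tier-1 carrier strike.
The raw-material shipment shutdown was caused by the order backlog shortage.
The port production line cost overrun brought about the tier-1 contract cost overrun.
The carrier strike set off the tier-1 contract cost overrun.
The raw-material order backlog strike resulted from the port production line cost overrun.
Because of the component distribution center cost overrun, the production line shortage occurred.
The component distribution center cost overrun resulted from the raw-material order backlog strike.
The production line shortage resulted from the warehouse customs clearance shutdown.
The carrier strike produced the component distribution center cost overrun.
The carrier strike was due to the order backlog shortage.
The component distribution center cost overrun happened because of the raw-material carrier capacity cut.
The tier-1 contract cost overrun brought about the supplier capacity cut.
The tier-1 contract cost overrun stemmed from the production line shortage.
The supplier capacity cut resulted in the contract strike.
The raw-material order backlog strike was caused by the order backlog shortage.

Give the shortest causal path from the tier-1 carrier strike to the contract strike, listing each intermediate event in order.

the tier-1 carrier strike → the carrier strike → the tier-1 contract cost overrun → the supplier capacity cut → the contract strike

the tier-1 carrier strike → the carrier strike
the carrier strike → the tier-1 contract cost overrun
the tier-1 contract cost overrun → the supplier capacity cut
the supplier capacity cut → the contract strike
Length: 4 steps.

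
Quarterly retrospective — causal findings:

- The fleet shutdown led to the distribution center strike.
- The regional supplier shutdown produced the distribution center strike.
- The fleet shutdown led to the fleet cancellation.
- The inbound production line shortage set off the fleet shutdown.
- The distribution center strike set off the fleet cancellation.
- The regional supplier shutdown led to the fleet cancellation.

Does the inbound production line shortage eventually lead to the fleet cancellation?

There is a causal chain: the inbound production line shortage → the fleet shutdown → the fleet cancellation.

Yes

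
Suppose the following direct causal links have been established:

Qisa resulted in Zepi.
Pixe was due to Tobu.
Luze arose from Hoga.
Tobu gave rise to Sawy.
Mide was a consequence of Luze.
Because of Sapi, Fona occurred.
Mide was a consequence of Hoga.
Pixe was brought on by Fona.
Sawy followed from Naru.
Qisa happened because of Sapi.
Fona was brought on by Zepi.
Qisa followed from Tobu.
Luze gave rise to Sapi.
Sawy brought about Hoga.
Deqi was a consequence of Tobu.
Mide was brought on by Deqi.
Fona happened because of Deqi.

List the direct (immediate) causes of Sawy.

Naru, Tobu

Naru, Tobu → Sawy with nothing further upstream stated.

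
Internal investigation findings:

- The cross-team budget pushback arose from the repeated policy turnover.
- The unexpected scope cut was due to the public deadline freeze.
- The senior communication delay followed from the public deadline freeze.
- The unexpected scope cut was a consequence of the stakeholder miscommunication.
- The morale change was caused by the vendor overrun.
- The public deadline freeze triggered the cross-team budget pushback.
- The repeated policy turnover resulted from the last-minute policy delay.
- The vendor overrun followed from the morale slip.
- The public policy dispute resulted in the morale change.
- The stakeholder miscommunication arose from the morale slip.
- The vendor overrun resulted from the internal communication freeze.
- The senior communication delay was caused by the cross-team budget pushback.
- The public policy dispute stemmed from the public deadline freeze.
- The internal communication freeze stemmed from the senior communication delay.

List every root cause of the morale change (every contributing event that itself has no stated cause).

the last-minute policy delay, the morale slip, the public deadline freeze

Tracing upstream from the morale change: the morale change ← the public policy dispute ← the public deadline freeze.
A separate upstream branch: the morale change ← the vendor overrun ← the internal communication freeze ← the senior communication delay ← the cross-team budget pushback ← the repeated policy turnover ← the last-minute policy delay.
A separate upstream branch: the morale change ← the vendor overrun ← the morale slip.
Each of those chain origins has no stated cause.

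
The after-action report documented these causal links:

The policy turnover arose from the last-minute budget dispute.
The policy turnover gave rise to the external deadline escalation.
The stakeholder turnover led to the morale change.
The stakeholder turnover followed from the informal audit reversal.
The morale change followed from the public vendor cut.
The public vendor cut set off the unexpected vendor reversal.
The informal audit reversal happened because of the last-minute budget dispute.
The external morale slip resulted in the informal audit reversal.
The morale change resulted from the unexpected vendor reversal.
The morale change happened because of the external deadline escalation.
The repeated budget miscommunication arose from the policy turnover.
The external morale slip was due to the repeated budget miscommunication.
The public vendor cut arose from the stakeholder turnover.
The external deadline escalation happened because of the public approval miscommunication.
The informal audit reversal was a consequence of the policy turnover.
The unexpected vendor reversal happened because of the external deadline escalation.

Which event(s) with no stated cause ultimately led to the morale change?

Tracing upstream from the morale change: the morale change ← the stakeholder turnover ← the informal audit reversal ← the last-minute budget dispute.
A separate upstream branch: the morale change ← the external deadline escalation ← the public approval miscommunication.
Each of those chain origins has no stated cause.

the last-minute budget dispute, the public approval miscommunication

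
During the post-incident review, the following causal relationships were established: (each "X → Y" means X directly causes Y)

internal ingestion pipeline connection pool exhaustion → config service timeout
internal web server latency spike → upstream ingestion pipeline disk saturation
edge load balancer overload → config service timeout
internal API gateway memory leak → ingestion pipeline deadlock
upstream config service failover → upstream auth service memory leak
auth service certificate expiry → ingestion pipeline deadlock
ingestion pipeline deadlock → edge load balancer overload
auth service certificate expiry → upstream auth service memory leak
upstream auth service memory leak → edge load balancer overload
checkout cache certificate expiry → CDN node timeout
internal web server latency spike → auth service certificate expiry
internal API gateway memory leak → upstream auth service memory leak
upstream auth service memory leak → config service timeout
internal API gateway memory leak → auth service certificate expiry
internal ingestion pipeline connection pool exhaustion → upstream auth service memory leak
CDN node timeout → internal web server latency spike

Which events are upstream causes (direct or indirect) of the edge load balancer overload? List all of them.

the CDN node timeout, the auth service certificate expiry, the checkout cache certificate expiry, the ingestion pipeline deadlock, the internal API gateway memory leak, the internal ingestion pipeline connection pool exhaustion, the internal web server latency spike, the upstream auth service memory leak, the upstream config service failover

Immediate causes of the edge load balancer overload: the ingestion pipeline deadlock, the upstream auth service memory leak.
Further upstream: the checkout cache certificate expiry, the CDN node timeout, the internal web server latency spike, the internal API gateway memory leak, the auth service certificate expiry, the upstream config service failover, the internal ingestion pipeline connection pool exhaustion.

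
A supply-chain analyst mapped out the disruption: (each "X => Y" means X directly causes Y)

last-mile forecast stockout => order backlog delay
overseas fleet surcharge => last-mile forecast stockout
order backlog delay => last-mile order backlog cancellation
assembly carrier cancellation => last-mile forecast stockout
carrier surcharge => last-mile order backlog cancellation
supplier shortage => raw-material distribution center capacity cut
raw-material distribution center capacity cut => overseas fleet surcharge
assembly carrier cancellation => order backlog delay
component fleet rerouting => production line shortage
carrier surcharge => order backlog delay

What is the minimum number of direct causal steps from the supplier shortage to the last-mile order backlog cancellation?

5

Shortest chain: the supplier shortage → the raw-material distribution center capacity cut → the overseas fleet surcharge → the last-mile forecast stockout → the order backlog delay → the last-mile order backlog cancellation.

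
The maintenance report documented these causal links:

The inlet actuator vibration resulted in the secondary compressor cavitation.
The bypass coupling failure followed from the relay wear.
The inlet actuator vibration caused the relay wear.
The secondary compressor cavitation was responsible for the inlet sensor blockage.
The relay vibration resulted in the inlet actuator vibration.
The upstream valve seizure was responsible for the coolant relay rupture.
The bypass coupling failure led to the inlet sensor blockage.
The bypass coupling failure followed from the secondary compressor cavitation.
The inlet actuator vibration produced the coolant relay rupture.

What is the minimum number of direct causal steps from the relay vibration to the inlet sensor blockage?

Shortest chain: the relay vibration → the inlet actuator vibration → the secondary compressor cavitation → the inlet sensor blockage.

3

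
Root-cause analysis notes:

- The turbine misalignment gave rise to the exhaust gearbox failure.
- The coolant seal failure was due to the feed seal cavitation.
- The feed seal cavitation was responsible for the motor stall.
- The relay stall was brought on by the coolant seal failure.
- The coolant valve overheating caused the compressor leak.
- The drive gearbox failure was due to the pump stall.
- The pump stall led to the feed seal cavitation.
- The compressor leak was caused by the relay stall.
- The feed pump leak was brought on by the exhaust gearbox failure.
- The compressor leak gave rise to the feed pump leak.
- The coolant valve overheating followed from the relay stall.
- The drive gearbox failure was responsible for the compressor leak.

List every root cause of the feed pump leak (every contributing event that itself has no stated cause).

the pump stall, the turbine misalignment

Tracing upstream from the feed pump leak: the feed pump leak ← the compressor leak ← the drive gearbox failure ← the pump stall.
A separate upstream branch: the feed pump leak ← the exhaust gearbox failure ← the turbine misalignment.
Each of those chain origins has no stated cause.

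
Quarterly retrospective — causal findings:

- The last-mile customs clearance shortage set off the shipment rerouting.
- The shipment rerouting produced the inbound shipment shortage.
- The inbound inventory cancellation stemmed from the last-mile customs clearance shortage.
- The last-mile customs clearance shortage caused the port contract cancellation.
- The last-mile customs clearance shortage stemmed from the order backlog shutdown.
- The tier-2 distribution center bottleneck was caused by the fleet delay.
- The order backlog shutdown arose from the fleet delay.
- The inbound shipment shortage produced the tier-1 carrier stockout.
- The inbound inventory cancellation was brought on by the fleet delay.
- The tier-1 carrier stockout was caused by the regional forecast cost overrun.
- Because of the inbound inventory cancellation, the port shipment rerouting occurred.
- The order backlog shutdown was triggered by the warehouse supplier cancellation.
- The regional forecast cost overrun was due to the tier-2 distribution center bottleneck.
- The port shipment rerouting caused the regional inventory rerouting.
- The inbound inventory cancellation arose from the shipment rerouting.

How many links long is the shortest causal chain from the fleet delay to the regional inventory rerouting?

3

Shortest chain: the fleet delay → the inbound inventory cancellation → the port shipment rerouting → the regional inventory rerouting.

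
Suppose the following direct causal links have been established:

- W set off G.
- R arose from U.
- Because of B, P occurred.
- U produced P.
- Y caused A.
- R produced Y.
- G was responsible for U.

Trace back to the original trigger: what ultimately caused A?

Tracing upstream from A: A ← Y ← R ← U ← G ← W.
W has no stated cause, so it is the root.

W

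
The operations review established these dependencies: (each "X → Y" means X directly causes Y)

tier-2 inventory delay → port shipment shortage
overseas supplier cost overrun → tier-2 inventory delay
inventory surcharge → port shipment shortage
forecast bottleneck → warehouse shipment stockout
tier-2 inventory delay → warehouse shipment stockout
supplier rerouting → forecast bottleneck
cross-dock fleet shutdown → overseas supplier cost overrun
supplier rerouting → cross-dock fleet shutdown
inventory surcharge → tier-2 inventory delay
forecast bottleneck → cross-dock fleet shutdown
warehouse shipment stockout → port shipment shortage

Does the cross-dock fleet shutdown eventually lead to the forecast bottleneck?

The cross-dock fleet shutdown leads to the overseas supplier cost overrun, the tier-2 inventory delay, the warehouse shipment stockout, the port shipment shortage; the forecast bottleneck is not among them.

No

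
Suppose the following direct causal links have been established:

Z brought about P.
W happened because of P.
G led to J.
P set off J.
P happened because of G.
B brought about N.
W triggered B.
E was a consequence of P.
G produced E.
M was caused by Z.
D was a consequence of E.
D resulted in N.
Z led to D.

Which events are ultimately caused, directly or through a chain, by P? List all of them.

Direct effects: J, E, W.
2 steps out: D, B.
3 steps out: N.
Not reachable from it: Z, G, M.

B, D, E, J, N, W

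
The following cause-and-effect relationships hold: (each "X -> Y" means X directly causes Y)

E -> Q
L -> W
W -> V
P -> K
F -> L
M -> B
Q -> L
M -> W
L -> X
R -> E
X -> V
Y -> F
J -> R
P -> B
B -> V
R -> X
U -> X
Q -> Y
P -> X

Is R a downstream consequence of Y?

No

Y leads to F, L, W, X, V; R is not among them.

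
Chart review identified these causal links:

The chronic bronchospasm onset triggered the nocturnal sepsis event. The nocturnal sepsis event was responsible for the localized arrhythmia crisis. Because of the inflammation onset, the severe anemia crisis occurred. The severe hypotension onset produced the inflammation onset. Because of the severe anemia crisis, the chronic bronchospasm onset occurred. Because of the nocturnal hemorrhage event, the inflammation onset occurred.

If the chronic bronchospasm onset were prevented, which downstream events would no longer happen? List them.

Downstream of the chronic bronchospasm onset: the nocturnal sepsis event, the localized arrhythmia crisis.

the localized arrhythmia crisis, the nocturnal sepsis event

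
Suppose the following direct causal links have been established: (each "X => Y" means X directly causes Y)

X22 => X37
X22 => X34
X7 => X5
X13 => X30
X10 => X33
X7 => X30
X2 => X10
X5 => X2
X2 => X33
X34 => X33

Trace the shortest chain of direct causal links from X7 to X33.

X7 → X5 → X2 → X33

X7 → X5
X5 → X2
X2 → X33
Length: 3 steps.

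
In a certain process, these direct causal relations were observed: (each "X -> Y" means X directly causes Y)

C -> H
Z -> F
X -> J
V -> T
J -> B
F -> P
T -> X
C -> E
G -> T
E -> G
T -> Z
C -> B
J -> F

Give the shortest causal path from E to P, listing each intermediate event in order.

E → G → T → Z → F → P

E → G
G → T
T → Z
Z → F
F → P
Length: 5 steps.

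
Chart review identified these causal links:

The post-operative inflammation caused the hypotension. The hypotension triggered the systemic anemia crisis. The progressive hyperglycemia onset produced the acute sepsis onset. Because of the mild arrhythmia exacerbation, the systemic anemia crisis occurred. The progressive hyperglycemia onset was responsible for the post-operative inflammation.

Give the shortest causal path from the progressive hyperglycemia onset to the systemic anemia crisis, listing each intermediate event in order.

the progressive hyperglycemia onset → the post-operative inflammation → the hypotension → the systemic anemia crisis

the progressive hyperglycemia onset → the post-operative inflammation
the post-operative inflammation → the hypotension
the hypotension → the systemic anemia crisis
Length: 3 steps.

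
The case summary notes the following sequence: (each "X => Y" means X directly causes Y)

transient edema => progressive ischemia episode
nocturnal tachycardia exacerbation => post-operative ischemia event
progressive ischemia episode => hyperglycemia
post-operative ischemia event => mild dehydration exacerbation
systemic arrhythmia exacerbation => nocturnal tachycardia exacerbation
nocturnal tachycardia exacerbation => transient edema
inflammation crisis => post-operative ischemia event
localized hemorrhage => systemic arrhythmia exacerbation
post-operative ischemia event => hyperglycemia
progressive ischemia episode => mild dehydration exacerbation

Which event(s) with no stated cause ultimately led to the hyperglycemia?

the inflammation crisis, the localized hemorrhage

Tracing upstream from the hyperglycemia: the hyperglycemia ← the post-operative ischemia event ← the nocturnal tachycardia exacerbation ← the systemic arrhythmia exacerbation ← the localized hemorrhage.
A separate upstream branch: the hyperglycemia ← the post-operative ischemia event ← the inflammation crisis.
Each of those chain origins has no stated cause.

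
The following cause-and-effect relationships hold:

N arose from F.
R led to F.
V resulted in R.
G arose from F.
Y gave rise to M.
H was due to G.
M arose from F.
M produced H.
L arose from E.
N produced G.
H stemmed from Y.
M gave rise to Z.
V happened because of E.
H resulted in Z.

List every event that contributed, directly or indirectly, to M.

E, F, R, V, Y

Immediate causes of M: F, Y.
Further upstream: E, V, R.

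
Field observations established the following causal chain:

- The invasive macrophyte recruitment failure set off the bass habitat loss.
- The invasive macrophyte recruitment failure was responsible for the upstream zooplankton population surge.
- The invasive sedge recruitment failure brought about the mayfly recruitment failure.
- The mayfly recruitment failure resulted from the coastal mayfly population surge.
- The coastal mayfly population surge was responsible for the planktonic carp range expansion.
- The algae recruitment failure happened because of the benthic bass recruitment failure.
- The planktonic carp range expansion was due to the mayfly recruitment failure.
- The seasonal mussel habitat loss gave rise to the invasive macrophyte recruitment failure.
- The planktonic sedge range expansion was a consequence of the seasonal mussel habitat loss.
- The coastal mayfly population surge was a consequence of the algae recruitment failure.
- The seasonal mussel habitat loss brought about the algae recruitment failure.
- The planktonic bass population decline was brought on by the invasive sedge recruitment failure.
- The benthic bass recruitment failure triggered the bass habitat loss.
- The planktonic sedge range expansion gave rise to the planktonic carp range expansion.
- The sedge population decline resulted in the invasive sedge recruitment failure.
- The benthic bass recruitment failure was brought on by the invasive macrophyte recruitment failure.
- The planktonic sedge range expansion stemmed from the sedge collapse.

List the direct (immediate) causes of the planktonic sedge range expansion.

the seasonal mussel habitat loss, the sedge collapse

the seasonal mussel habitat loss, the sedge collapse → the planktonic sedge range expansion with nothing further upstream stated.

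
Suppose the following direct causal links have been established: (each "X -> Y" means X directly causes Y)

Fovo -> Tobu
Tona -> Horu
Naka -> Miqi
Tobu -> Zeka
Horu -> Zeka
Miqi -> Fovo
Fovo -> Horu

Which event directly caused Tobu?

Fovo

Upstream contributors include Naka, Miqi, but only Fovo feeds directly into Tobu.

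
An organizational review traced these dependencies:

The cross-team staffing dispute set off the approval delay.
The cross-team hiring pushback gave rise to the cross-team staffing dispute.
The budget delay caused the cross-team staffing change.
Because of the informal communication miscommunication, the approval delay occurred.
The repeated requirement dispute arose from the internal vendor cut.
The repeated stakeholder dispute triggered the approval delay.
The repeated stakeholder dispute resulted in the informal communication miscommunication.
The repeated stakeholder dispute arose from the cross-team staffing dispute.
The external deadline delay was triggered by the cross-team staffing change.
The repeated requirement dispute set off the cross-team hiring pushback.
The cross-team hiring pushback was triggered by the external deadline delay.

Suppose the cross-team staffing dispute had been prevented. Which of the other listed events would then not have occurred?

the approval delay, the informal communication miscommunication, the repeated stakeholder dispute

Downstream of the cross-team staffing dispute: the repeated stakeholder dispute, the informal communication miscommunication, the approval delay.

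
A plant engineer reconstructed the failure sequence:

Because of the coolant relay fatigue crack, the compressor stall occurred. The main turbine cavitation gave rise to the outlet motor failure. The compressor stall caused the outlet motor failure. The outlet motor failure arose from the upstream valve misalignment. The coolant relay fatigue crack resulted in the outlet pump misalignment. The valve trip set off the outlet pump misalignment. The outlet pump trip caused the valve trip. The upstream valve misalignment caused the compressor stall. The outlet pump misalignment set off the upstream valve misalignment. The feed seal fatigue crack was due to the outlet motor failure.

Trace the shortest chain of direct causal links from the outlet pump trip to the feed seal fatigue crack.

the outlet pump trip → the valve trip
the valve trip → the outlet pump misalignment
the outlet pump misalignment → the upstream valve misalignment
the upstream valve misalignment → the outlet motor failure
the outlet motor failure → the feed seal fatigue crack
Length: 5 steps.

the outlet pump trip → the valve trip → the outlet pump misalignment → the upstream valve misalignment → the outlet motor failure → the feed seal fatigue crack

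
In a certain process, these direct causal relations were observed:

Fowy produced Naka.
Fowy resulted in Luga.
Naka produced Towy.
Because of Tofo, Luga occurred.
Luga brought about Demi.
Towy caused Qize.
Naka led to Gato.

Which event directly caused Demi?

Upstream contributors include Fowy, Tofo, but only Luga feeds directly into Demi.

Luga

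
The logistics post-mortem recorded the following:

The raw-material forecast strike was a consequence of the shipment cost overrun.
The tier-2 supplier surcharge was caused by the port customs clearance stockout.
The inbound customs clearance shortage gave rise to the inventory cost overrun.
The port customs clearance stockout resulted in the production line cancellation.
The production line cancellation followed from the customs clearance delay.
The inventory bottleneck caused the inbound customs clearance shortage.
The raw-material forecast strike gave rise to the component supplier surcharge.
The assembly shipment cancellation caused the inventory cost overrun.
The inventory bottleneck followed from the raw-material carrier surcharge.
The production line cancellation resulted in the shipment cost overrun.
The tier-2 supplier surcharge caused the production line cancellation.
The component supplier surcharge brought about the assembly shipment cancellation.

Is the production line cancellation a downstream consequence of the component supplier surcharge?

The component supplier surcharge leads to the assembly shipment cancellation, the inventory cost overrun; the production line cancellation is not among them.

No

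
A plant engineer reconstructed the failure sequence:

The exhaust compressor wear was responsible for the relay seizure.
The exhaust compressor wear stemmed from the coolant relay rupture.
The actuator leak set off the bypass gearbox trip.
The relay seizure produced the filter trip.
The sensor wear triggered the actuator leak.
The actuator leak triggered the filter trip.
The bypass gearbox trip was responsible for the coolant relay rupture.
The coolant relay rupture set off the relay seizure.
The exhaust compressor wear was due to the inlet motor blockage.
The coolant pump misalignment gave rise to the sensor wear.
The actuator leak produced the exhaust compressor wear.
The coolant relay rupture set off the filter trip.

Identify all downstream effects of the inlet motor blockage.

the exhaust compressor wear, the filter trip, the relay seizure

Direct effects: the exhaust compressor wear.
2 steps out: the relay seizure.
3 steps out: the filter trip.
Not reachable from it: the coolant pump misalignment, the sensor wear, the actuator leak, the bypass gearbox trip, the coolant relay rupture.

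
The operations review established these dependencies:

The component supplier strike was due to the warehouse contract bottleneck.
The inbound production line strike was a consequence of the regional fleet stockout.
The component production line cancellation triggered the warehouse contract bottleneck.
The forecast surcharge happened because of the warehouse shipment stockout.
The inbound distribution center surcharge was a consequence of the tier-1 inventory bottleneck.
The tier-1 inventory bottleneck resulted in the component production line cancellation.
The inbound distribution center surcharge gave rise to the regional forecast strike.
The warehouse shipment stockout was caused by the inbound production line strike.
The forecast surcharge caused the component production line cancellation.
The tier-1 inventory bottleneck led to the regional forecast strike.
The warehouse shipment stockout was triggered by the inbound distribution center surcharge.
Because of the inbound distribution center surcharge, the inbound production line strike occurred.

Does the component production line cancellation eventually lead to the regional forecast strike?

No

The component production line cancellation leads to the warehouse contract bottleneck, the component supplier strike; the regional forecast strike is not among them.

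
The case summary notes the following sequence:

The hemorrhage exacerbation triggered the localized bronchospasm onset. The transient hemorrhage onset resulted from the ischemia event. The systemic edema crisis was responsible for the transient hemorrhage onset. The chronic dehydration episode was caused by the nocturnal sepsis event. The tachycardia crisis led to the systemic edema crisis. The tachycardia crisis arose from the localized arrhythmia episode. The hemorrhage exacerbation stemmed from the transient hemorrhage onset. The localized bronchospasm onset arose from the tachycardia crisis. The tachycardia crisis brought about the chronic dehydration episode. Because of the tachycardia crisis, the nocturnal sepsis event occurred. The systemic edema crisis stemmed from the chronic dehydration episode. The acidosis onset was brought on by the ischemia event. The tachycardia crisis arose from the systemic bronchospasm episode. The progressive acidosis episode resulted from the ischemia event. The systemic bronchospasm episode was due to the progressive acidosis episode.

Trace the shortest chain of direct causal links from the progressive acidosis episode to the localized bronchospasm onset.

the progressive acidosis episode → the systemic bronchospasm episode
the systemic bronchospasm episode → the tachycardia crisis
the tachycardia crisis → the localized bronchospasm onset
Length: 3 steps.

the progressive acidosis episode → the systemic bronchospasm episode → the tachycardia crisis → the localized bronchospasm onset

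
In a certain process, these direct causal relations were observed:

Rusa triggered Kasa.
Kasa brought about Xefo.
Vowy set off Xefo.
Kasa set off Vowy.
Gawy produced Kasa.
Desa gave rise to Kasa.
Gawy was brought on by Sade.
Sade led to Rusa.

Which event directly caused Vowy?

Upstream contributors include Sade, Rusa, Gawy, Desa, but only Kasa feeds directly into Vowy.

Kasa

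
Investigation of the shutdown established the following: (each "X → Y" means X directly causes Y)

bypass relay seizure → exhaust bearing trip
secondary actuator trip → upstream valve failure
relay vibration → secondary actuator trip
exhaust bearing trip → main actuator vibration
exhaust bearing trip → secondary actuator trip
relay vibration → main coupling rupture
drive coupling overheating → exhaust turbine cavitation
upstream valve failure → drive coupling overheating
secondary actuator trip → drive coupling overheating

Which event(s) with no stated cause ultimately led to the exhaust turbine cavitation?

the bypass relay seizure, the relay vibration

Tracing upstream from the exhaust turbine cavitation: the exhaust turbine cavitation ← the drive coupling overheating ← the secondary actuator trip ← the relay vibration.
A separate upstream branch: the exhaust turbine cavitation ← the drive coupling overheating ← the secondary actuator trip ← the exhaust bearing trip ← the bypass relay seizure.
Each of those chain origins has no stated cause.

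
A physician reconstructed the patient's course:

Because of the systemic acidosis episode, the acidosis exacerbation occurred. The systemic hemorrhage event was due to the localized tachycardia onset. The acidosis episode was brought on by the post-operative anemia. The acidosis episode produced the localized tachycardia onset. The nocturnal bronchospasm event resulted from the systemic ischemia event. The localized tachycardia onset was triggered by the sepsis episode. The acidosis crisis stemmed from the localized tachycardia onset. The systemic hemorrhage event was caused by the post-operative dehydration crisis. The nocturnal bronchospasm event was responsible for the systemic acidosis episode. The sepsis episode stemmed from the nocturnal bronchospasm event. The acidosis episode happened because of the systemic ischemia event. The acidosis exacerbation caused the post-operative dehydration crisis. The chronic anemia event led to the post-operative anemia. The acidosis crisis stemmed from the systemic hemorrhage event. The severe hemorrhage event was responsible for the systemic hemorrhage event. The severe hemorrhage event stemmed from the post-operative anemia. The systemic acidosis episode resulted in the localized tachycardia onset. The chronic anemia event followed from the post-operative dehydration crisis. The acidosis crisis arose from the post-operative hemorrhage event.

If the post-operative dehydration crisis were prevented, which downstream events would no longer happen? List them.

the chronic anemia event, the post-operative anemia, the severe hemorrhage event

Downstream of the post-operative dehydration crisis: the chronic anemia event, the post-operative anemia, the acidosis episode, the localized tachycardia onset, the severe hemorrhage event, the systemic hemorrhage event, the acidosis crisis.
Of those, still caused via another path: the acidosis episode, the localized tachycardia onset, the systemic hemorrhage event, the acidosis crisis.
The remainder have no surviving cause.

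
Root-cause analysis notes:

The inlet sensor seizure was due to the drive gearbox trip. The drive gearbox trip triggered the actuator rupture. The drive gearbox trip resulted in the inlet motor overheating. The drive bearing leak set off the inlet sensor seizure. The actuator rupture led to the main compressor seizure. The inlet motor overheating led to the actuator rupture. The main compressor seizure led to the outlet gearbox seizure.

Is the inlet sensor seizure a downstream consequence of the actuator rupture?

No

The actuator rupture leads to the main compressor seizure, the outlet gearbox seizure; the inlet sensor seizure is not among them.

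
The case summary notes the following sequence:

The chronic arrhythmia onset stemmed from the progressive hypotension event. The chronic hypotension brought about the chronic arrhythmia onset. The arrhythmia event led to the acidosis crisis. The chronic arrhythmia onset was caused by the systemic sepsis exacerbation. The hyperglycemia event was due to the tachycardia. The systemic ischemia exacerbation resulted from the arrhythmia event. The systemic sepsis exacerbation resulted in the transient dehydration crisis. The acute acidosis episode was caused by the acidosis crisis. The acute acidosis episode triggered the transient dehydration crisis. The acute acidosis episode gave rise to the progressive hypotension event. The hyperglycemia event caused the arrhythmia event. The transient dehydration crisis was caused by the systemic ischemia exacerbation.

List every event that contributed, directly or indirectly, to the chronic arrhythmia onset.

the acidosis crisis, the acute acidosis episode, the arrhythmia event, the chronic hypotension, the hyperglycemia event, the progressive hypotension event, the systemic sepsis exacerbation, the tachycardia

Immediate causes of the chronic arrhythmia onset: the systemic sepsis exacerbation, the progressive hypotension event, the chronic hypotension.
Further upstream: the tachycardia, the hyperglycemia event, the arrhythmia event, the acidosis crisis, the acute acidosis episode.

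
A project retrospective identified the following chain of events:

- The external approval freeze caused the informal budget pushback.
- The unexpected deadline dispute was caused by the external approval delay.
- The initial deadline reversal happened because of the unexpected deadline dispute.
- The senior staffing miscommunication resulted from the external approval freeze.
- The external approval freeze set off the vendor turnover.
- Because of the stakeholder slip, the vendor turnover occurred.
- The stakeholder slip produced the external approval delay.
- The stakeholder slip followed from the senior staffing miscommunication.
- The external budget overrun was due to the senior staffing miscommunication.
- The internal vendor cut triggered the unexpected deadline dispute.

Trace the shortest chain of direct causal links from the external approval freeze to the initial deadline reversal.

the external approval freeze → the senior staffing miscommunication
the senior staffing miscommunication → the stakeholder slip
the stakeholder slip → the external approval delay
the external approval delay → the unexpected deadline dispute
the unexpected deadline dispute → the initial deadline reversal
Length: 5 steps.

the external approval freeze → the senior staffing miscommunication → the stakeholder slip → the external approval delay → the unexpected deadline dispute → the initial deadline reversal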